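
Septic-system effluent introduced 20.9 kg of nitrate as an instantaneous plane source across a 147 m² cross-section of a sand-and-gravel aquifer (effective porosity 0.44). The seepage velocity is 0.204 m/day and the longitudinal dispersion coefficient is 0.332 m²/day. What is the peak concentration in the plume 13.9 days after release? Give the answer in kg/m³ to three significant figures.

The peak of an instantaneous 1D plume sits at x = vt; there the Gaussian factor is 1 and C_max = M/(n_e·A·√(4πDt)), where n_e·A is the pore area the mass is dissolved in.
√(4πDt) = √(4π × 0.332 × 13.9) = 7.615 m, so C_max = 20.9/(0.44 × 147 × 7.615) = 0.0424 kg/m³.

0.0424 kg/m³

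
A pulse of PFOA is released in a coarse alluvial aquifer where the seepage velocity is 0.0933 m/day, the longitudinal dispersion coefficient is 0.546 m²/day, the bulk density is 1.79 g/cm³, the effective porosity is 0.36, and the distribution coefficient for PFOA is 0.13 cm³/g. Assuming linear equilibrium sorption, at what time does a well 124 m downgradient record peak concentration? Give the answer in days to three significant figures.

2090 days

Retardation factor R = 1 + ρ_b·K_d/n = 1 + 1.79 × 0.13/0.36 = 1.646.
Sorption retards both mechanisms: v_R = v/R = 0.05668 m/day, D_R = D/R = 0.3317 m²/day.
Peak time from v_R²t² + 2D_R t − x² = 0: t = (√(D_R² + v_R²x²) − D_R)/v_R².
√(D_R² + v_R²x²) = √(0.3317² + 0.05668² × 124²) = 7.036; v_R² = 0.003213.
t = (7.036 − 0.3317)/0.003213 = 2090 days.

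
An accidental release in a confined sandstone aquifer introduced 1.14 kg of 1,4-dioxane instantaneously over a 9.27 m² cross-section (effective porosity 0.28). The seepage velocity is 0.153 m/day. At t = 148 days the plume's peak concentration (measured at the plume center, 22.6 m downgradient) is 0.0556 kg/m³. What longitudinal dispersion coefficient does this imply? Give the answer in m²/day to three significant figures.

At the plume center C_max = M/(n_e·A·√(4πDt)), so D = M²/(4πt·(n_e·A·C_max)²).
n_e·A·C_max = 0.28 × 9.27 × 0.0556 = 0.1443 kg/m.
D = 1.14²/(4π × 148 × 0.1443²) = 0.0336 m²/day.

0.0336 m²/day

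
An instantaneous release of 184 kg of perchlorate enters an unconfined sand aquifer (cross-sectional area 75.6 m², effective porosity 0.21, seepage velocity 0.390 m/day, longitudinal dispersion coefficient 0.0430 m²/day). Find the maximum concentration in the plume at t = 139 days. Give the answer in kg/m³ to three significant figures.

1.34 kg/m³

The peak of an instantaneous 1D plume sits at x = vt; there the Gaussian factor is 1 and C_max = M/(n_e·A·√(4πDt)), where n_e·A is the pore area the mass is dissolved in.
√(4πDt) = √(4π × 0.0430 × 139) = 8.667 m, so C_max = 184/(0.21 × 75.6 × 8.667) = 1.34 kg/m³.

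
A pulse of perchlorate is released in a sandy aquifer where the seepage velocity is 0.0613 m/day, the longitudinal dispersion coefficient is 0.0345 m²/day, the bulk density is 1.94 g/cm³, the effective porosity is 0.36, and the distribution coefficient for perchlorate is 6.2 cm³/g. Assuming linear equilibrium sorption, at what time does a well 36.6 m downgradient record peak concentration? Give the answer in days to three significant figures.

Retardation factor R = 1 + ρ_b·K_d/n = 1 + 1.94 × 6.2/0.36 = 34.41.
Sorption retards both mechanisms: v_R = v/R = 0.001781 m/day, D_R = D/R = 0.001003 m²/day.
Peak time from v_R²t² + 2D_R t − x² = 0: t = (√(D_R² + v_R²x²) − D_R)/v_R².
√(D_R² + v_R²x²) = √(0.001003² + 0.001781² × 36.6²) = 0.06519; v_R² = 3.172e-06.
t = (0.06519 − 0.001003)/3.172e-06 = 20200 days.

20200 days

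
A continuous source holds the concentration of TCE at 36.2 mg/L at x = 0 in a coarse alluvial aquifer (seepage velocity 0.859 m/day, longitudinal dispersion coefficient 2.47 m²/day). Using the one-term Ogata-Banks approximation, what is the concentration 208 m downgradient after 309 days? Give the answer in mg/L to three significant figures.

For a continuous step input, C/C₀ ≈ ½·erfc((x−vt)/(2√(Dt))).
vt = 0.859 × 309 = 265.431 m and 2√(Dt) = 2√(2.47 × 309) = 55.25 m.
Argument (x−vt)/(2√(Dt)) = (208 − 265.431)/55.25 = -1.039; ½·erfc(-1.039) = 0.9291.
C = 36.2 × 0.9291 = 33.6 mg/L.

33.6 mg/L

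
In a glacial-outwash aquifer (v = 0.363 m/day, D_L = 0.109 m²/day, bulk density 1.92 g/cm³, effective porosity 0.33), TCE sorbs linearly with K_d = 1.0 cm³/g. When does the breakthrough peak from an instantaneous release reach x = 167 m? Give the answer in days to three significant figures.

Retardation factor R = 1 + ρ_b·K_d/n = 1 + 1.92 × 1.0/0.33 = 6.818.
Sorption retards both mechanisms: v_R = v/R = 0.05324 m/day, D_R = D/R = 0.01599 m²/day.
Peak time from v_R²t² + 2D_R t − x² = 0: t = (√(D_R² + v_R²x²) − D_R)/v_R².
√(D_R² + v_R²x²) = √(0.01599² + 0.05324² × 167²) = 8.891; v_R² = 0.002834.
t = (8.891 − 0.01599)/0.002834 = 3130 days.

3130 days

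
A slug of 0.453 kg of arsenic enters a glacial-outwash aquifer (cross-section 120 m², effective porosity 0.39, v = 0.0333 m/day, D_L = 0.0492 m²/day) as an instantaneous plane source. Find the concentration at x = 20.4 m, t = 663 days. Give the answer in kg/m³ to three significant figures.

For an instantaneous plane source, C(x,t) = M/(n_e·A·√(4πDt)) · exp(−(x−vt)²/(4Dt)), with n_e·A the pore (flow) area.
Plume center vt = 0.0333 × 663 = 22.0779 m, so the well at 20.4 m is 1.6779 m upgradient of the peak.
√(4πDt) = 20.25 m, giving peak height M/(n_e·A·√(4πDt)) = 0.453/(0.39 × 120 × 20.25) = 0.0004780 kg/m³.
(x−vt)²/(4Dt) = (-1.6779)²/(4 × 0.0492 × 663) = 0.02158; exp(−0.02158) = 0.9787.
C = 0.0004780 × 0.9787 = 0.000468 kg/m³.

0.000468 kg/m³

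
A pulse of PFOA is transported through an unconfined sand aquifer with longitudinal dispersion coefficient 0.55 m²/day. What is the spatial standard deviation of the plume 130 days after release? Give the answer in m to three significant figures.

12.0 m

Dispersive spreading gives a Gaussian with σ² = 2Dt; advection only shifts the center.
σ = √(2 × 0.55 × 130) = 12.0 m.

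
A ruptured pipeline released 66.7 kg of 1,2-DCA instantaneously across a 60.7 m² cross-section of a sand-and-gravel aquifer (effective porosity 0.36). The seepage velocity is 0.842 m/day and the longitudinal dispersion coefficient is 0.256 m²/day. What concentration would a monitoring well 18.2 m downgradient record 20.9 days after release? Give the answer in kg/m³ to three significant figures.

For an instantaneous plane source, C(x,t) = M/(n_e·A·√(4πDt)) · exp(−(x−vt)²/(4Dt)), with n_e·A the pore (flow) area.
Plume center vt = 0.842 × 20.9 = 17.5978 m, so the well at 18.2 m is 0.6022 m downgradient of the peak.
√(4πDt) = 8.200 m, giving peak height M/(n_e·A·√(4πDt)) = 66.7/(0.36 × 60.7 × 8.200) = 0.3722 kg/m³.
(x−vt)²/(4Dt) = (0.6022)²/(4 × 0.256 × 20.9) = 0.01694; exp(−0.01694) = 0.9832.
C = 0.3722 × 0.9832 = 0.366 kg/m³.

0.366 kg/m³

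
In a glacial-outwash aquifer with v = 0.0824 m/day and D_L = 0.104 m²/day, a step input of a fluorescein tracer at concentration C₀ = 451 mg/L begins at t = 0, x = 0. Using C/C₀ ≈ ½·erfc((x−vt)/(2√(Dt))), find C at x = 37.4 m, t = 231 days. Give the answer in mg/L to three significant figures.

1.82 mg/L

For a continuous step input, C/C₀ ≈ ½·erfc((x−vt)/(2√(Dt))).
vt = 0.0824 × 231 = 19.0344 m and 2√(Dt) = 2√(0.104 × 231) = 9.803 m.
Argument (x−vt)/(2√(Dt)) = (37.4 − 19.0344)/9.803 = 1.873; ½·erfc(1.873) = 0.004039.
C = 451 × 0.004039 = 1.82 mg/L.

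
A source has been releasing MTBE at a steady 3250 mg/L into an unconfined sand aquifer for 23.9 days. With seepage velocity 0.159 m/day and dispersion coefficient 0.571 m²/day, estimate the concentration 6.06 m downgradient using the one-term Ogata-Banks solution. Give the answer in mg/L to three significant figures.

For a continuous step input, C/C₀ ≈ ½·erfc((x−vt)/(2√(Dt))).
vt = 0.159 × 23.9 = 3.8001 m and 2√(Dt) = 2√(0.571 × 23.9) = 7.388 m.
Argument (x−vt)/(2√(Dt)) = (6.06 − 3.8001)/7.388 = 0.3059; ½·erfc(0.3059) = 0.3326.
C = 3250 × 0.3326 = 1080 mg/L.

1080 mg/L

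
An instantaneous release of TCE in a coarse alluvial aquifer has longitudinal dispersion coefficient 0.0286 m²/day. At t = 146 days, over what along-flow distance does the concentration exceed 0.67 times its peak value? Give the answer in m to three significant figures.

The plume is Gaussian with σ = √(2Dt) = √(2 × 0.0286 × 146) = 2.890 m.
C/C_peak = exp(−Δx²/(2σ²)) = 0.67 ⇒ Δx = σ·√(−2 ln 0.67) = 2.890 × 0.8950 = 2.587 m.
Width = 2Δx = 5.17 m.

5.17 m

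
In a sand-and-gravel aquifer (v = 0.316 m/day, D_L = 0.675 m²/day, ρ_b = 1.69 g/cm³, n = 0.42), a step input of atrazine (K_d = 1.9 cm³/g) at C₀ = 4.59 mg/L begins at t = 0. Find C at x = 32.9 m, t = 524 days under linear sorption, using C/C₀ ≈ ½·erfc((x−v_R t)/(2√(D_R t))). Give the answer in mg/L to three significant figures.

0.295 mg/L

Retardation factor R = 1 + ρ_b·K_d/n = 1 + 1.69 × 1.9/0.42 = 8.645.
Sorption retards both mechanisms: v_R = v/R = 0.03655 m/day, D_R = D/R = 0.07808 m²/day.
v_R·t = 0.03655 × 524 = 19.1522 m; 2√(D_R t) = 12.79 m; argument = (32.9 − 19.1522)/12.79 = 1.075.
C = C₀ × ½·erfc(1.075) = 4.59 × 0.06422 = 0.295 mg/L.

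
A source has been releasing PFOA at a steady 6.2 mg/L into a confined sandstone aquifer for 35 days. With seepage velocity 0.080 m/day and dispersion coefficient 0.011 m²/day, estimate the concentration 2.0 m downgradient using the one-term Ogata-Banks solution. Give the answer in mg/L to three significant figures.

5.08 mg/L

For a continuous step input, C/C₀ ≈ ½·erfc((x−vt)/(2√(Dt))).
vt = 0.080 × 35 = 2.8 m and 2√(Dt) = 2√(0.011 × 35) = 1.241 m.
Argument (x−vt)/(2√(Dt)) = (2.0 − 2.8)/1.241 = -0.6446; ½·erfc(-0.6446) = 0.8190.
C = 6.2 × 0.8190 = 5.08 mg/L.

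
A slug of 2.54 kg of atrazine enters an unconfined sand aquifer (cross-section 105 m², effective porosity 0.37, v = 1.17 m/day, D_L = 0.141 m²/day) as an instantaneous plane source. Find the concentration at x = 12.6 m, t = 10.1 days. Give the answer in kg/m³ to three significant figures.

0.0139 kg/m³

For an instantaneous plane source, C(x,t) = M/(n_e·A·√(4πDt)) · exp(−(x−vt)²/(4Dt)), with n_e·A the pore (flow) area.
Plume center vt = 1.17 × 10.1 = 11.817 m, so the well at 12.6 m is 0.783 m downgradient of the peak.
√(4πDt) = 4.230 m, giving peak height M/(n_e·A·√(4πDt)) = 2.54/(0.37 × 105 × 4.230) = 0.01546 kg/m³.
(x−vt)²/(4Dt) = (0.783)²/(4 × 0.141 × 10.1) = 0.1076; exp(−0.1076) = 0.8980.
C = 0.01546 × 0.8980 = 0.0139 kg/m³.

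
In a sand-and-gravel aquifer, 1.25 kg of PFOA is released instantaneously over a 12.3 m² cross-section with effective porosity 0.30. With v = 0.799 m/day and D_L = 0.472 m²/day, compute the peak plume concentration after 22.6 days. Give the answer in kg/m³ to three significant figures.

0.0293 kg/m³

The peak of an instantaneous 1D plume sits at x = vt; there the Gaussian factor is 1 and C_max = M/(n_e·A·√(4πDt)), where n_e·A is the pore area the mass is dissolved in.
√(4πDt) = √(4π × 0.472 × 22.6) = 11.58 m, so C_max = 1.25/(0.30 × 12.3 × 11.58) = 0.0293 kg/m³.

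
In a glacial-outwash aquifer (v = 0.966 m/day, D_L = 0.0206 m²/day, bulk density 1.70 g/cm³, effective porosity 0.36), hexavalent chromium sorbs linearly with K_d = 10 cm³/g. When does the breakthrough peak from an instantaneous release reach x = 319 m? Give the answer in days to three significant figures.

Retardation factor R = 1 + ρ_b·K_d/n = 1 + 1.70 × 10/0.36 = 48.22.
Sorption retards both mechanisms: v_R = v/R = 0.02003 m/day, D_R = D/R = 0.0004272 m²/day.
Peak time from v_R²t² + 2D_R t − x² = 0: t = (√(D_R² + v_R²x²) − D_R)/v_R².
√(D_R² + v_R²x²) = √(0.0004272² + 0.02003² × 319²) = 6.390; v_R² = 0.0004012.
t = (6.390 − 0.0004272)/0.0004012 = 15900 days.

15900 days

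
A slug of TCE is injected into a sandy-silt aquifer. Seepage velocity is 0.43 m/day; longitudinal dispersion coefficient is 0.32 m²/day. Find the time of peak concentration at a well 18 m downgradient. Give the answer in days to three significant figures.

40.2 days

For the 1D instantaneous-source solution, setting ∂C/∂t = 0 at fixed x gives v²t² + 2Dt − x² = 0, so t = (√(D² + v²x²) − D)/v².
√(D² + v²x²) = √(0.32² + 0.43² × 18²) = 7.747; v² = 0.1849.
t = (7.747 − 0.32)/0.1849 = 40.2 days (vs. the pure-advection estimate x/v = 41.9 d).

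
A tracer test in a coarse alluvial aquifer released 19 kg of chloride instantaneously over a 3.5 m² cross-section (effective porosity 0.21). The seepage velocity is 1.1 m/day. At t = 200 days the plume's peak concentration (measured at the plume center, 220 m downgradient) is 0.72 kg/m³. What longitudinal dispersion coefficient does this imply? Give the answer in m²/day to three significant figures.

0.513 m²/day

At the plume center C_max = M/(n_e·A·√(4πDt)), so D = M²/(4πt·(n_e·A·C_max)²).
n_e·A·C_max = 0.21 × 3.5 × 0.72 = 0.5292 kg/m.
D = 19²/(4π × 200 × 0.5292²) = 0.513 m²/day.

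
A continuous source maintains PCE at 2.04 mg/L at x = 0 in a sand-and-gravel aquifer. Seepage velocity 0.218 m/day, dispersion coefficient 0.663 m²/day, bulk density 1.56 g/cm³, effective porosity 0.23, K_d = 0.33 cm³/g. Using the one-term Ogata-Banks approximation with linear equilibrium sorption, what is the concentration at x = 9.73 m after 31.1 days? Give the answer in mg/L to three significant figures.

0.0330 mg/L

Retardation factor R = 1 + ρ_b·K_d/n = 1 + 1.56 × 0.33/0.23 = 3.238.
Sorption retards both mechanisms: v_R = v/R = 0.06733 m/day, D_R = D/R = 0.2048 m²/day.
v_R·t = 0.06733 × 31.1 = 2.093963 m; 2√(D_R t) = 5.047 m; argument = (9.73 − 2.093963)/5.047 = 1.513.
C = C₀ × ½·erfc(1.513) = 2.04 × 0.01619 = 0.0330 mg/L.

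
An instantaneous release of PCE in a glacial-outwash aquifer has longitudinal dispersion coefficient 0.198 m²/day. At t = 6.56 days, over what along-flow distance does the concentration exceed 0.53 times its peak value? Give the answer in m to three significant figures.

3.63 m

The plume is Gaussian with σ = √(2Dt) = √(2 × 0.198 × 6.56) = 1.612 m.
C/C_peak = exp(−Δx²/(2σ²)) = 0.53 ⇒ Δx = σ·√(−2 ln 0.53) = 1.612 × 1.127 = 1.817 m.
Width = 2Δx = 3.63 m.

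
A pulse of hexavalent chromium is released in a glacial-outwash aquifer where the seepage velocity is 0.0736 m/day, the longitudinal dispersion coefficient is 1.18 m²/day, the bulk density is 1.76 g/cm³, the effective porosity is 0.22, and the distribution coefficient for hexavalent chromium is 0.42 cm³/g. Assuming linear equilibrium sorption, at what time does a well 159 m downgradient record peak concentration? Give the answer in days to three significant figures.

Retardation factor R = 1 + ρ_b·K_d/n = 1 + 1.76 × 0.42/0.22 = 4.360.
Sorption retards both mechanisms: v_R = v/R = 0.01688 m/day, D_R = D/R = 0.2706 m²/day.
Peak time from v_R²t² + 2D_R t − x² = 0: t = (√(D_R² + v_R²x²) − D_R)/v_R².
√(D_R² + v_R²x²) = √(0.2706² + 0.01688² × 159²) = 2.698; v_R² = 0.0002849.
t = (2.698 − 0.2706)/0.0002849 = 8520 days.

8520 days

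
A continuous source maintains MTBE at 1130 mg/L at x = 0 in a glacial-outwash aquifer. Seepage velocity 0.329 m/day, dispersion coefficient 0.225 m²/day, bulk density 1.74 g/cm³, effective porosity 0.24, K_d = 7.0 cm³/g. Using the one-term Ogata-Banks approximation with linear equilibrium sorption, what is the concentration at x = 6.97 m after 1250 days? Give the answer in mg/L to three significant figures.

Retardation factor R = 1 + ρ_b·K_d/n = 1 + 1.74 × 7.0/0.24 = 51.75.
Sorption retards both mechanisms: v_R = v/R = 0.006357 m/day, D_R = D/R = 0.004348 m²/day.
v_R·t = 0.006357 × 1250 = 7.94625 m; 2√(D_R t) = 4.663 m; argument = (6.97 − 7.94625)/4.663 = -0.2094.
C = C₀ × ½·erfc(-0.2094) = 1130 × 0.6164 = 697 mg/L.

697 mg/L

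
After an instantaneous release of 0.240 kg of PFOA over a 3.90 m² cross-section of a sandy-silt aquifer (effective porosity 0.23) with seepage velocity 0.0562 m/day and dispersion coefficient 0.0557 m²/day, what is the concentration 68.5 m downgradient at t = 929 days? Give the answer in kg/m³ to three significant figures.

For an instantaneous plane source, C(x,t) = M/(n_e·A·√(4πDt)) · exp(−(x−vt)²/(4Dt)), with n_e·A the pore (flow) area.
Plume center vt = 0.0562 × 929 = 52.2098 m, so the well at 68.5 m is 16.2902 m downgradient of the peak.
√(4πDt) = 25.50 m, giving peak height M/(n_e·A·√(4πDt)) = 0.240/(0.23 × 3.90 × 25.50) = 0.01049 kg/m³.
(x−vt)²/(4Dt) = (16.2902)²/(4 × 0.0557 × 929) = 1.282; exp(−1.282) = 0.2775.
C = 0.01049 × 0.2775 = 0.00291 kg/m³.

0.00291 kg/m³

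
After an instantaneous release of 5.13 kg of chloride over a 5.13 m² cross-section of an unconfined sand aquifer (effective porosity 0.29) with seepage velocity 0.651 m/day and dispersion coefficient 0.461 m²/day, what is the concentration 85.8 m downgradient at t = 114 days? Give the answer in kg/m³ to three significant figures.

0.0709 kg/m³

For an instantaneous plane source, C(x,t) = M/(n_e·A·√(4πDt)) · exp(−(x−vt)²/(4Dt)), with n_e·A the pore (flow) area.
Plume center vt = 0.651 × 114 = 74.214 m, so the well at 85.8 m is 11.586 m downgradient of the peak.
√(4πDt) = 25.70 m, giving peak height M/(n_e·A·√(4πDt)) = 5.13/(0.29 × 5.13 × 25.70) = 0.1342 kg/m³.
(x−vt)²/(4Dt) = (11.586)²/(4 × 0.461 × 114) = 0.6386; exp(−0.6386) = 0.5280.
C = 0.1342 × 0.5280 = 0.0709 kg/m³.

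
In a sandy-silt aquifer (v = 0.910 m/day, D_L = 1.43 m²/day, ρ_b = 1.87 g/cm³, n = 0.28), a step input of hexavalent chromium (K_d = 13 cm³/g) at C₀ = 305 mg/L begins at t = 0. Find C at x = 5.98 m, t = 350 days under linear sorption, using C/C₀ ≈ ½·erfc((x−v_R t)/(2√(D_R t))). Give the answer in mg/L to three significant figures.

Retardation factor R = 1 + ρ_b·K_d/n = 1 + 1.87 × 13/0.28 = 87.82.
Sorption retards both mechanisms: v_R = v/R = 0.01036 m/day, D_R = D/R = 0.01628 m²/day.
v_R·t = 0.01036 × 350 = 3.626 m; 2√(D_R t) = 4.774 m; argument = (5.98 − 3.626)/4.774 = 0.4931.
C = C₀ × ½·erfc(0.4931) = 305 × 0.2428 = 74.1 mg/L.

74.1 mg/L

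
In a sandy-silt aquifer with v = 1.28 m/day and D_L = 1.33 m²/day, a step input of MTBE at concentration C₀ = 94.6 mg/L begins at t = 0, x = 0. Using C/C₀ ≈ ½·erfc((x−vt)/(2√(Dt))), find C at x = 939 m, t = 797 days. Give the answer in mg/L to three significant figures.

90.9 mg/L

For a continuous step input, C/C₀ ≈ ½·erfc((x−vt)/(2√(Dt))).
vt = 1.28 × 797 = 1020.16 m and 2√(Dt) = 2√(1.33 × 797) = 65.12 m.
Argument (x−vt)/(2√(Dt)) = (939 − 1020.16)/65.12 = -1.246; ½·erfc(-1.246) = 0.9610.
C = 94.6 × 0.9610 = 90.9 mg/L.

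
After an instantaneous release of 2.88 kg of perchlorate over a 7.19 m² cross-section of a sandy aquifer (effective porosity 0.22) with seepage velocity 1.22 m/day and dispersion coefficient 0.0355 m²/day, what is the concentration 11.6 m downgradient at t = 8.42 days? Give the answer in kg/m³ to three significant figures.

0.215 kg/m³

For an instantaneous plane source, C(x,t) = M/(n_e·A·√(4πDt)) · exp(−(x−vt)²/(4Dt)), with n_e·A the pore (flow) area.
Plume center vt = 1.22 × 8.42 = 10.2724 m, so the well at 11.6 m is 1.3276 m downgradient of the peak.
√(4πDt) = 1.938 m, giving peak height M/(n_e·A·√(4πDt)) = 2.88/(0.22 × 7.19 × 1.938) = 0.9395 kg/m³.
(x−vt)²/(4Dt) = (1.3276)²/(4 × 0.0355 × 8.42) = 1.474; exp(−1.474) = 0.2290.
C = 0.9395 × 0.2290 = 0.215 kg/m³.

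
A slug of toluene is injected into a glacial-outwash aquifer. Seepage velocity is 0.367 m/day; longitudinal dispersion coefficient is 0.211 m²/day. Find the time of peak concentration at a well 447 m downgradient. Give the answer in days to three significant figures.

For the 1D instantaneous-source solution, setting ∂C/∂t = 0 at fixed x gives v²t² + 2Dt − x² = 0, so t = (√(D² + v²x²) − D)/v².
√(D² + v²x²) = √(0.211² + 0.367² × 447²) = 164.0; v² = 0.134689.
t = (164.0 − 0.211)/0.134689 = 1220 days (vs. the pure-advection estimate x/v = 1220 d).

1220 days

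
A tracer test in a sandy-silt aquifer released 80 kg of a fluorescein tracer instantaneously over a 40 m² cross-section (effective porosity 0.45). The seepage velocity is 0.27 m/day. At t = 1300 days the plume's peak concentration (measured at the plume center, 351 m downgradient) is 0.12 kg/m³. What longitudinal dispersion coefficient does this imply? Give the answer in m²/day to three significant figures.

0.0840 m²/day

At the plume center C_max = M/(n_e·A·√(4πDt)), so D = M²/(4πt·(n_e·A·C_max)²).
n_e·A·C_max = 0.45 × 40 × 0.12 = 2.160 kg/m.
D = 80²/(4π × 1300 × 2.160²) = 0.0840 m²/day.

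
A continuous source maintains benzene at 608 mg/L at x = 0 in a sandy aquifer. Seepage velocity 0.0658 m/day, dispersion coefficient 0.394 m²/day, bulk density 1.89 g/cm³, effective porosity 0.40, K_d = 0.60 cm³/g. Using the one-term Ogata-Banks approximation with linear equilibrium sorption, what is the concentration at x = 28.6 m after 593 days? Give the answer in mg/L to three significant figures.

28.9 mg/L

Retardation factor R = 1 + ρ_b·K_d/n = 1 + 1.89 × 0.60/0.40 = 3.835.
Sorption retards both mechanisms: v_R = v/R = 0.01716 m/day, D_R = D/R = 0.1027 m²/day.
v_R·t = 0.01716 × 593 = 10.17588 m; 2√(D_R t) = 15.61 m; argument = (28.6 − 10.17588)/15.61 = 1.180.
C = C₀ × ½·erfc(1.180) = 608 × 0.04758 = 28.9 mg/L.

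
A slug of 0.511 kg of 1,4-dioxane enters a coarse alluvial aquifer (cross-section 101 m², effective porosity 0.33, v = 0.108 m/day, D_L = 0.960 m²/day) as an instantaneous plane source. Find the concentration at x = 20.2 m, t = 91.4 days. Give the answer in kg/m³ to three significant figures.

For an instantaneous plane source, C(x,t) = M/(n_e·A·√(4πDt)) · exp(−(x−vt)²/(4Dt)), with n_e·A the pore (flow) area.
Plume center vt = 0.108 × 91.4 = 9.8712 m, so the well at 20.2 m is 10.3288 m downgradient of the peak.
√(4πDt) = 33.21 m, giving peak height M/(n_e·A·√(4πDt)) = 0.511/(0.33 × 101 × 33.21) = 0.0004617 kg/m³.
(x−vt)²/(4Dt) = (10.3288)²/(4 × 0.960 × 91.4) = 0.3040; exp(−0.3040) = 0.7379.
C = 0.0004617 × 0.7379 = 0.000341 kg/m³.

0.000341 kg/m³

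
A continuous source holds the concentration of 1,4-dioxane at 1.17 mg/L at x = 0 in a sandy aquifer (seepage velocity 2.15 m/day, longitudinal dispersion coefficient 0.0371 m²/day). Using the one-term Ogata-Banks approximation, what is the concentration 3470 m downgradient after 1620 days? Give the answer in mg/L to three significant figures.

1.03 mg/L

For a continuous step input, C/C₀ ≈ ½·erfc((x−vt)/(2√(Dt))).
vt = 2.15 × 1620 = 3483 m and 2√(Dt) = 2√(0.0371 × 1620) = 15.51 m.
Argument (x−vt)/(2√(Dt)) = (3470 − 3483)/15.51 = -0.8382; ½·erfc(-0.8382) = 0.8821.
C = 1.17 × 0.8821 = 1.03 mg/L.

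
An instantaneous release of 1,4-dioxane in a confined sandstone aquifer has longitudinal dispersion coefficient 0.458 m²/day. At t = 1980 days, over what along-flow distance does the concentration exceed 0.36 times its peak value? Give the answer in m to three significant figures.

The plume is Gaussian with σ = √(2Dt) = √(2 × 0.458 × 1980) = 42.59 m.
C/C_peak = exp(−Δx²/(2σ²)) = 0.36 ⇒ Δx = σ·√(−2 ln 0.36) = 42.59 × 1.429 = 60.86 m.
Width = 2Δx = 122 m.

122 m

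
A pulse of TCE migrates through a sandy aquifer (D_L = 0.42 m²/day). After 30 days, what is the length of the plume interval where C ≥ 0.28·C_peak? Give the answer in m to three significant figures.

The plume is Gaussian with σ = √(2Dt) = √(2 × 0.42 × 30) = 5.020 m.
C/C_peak = exp(−Δx²/(2σ²)) = 0.28 ⇒ Δx = σ·√(−2 ln 0.28) = 5.020 × 1.596 = 8.012 m.
Width = 2Δx = 16.0 m.

16.0 m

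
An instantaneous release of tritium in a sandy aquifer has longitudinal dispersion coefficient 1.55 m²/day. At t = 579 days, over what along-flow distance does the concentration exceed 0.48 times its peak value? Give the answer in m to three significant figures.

103 m

The plume is Gaussian with σ = √(2Dt) = √(2 × 1.55 × 579) = 42.37 m.
C/C_peak = exp(−Δx²/(2σ²)) = 0.48 ⇒ Δx = σ·√(−2 ln 0.48) = 42.37 × 1.212 = 51.35 m.
Width = 2Δx = 103 m.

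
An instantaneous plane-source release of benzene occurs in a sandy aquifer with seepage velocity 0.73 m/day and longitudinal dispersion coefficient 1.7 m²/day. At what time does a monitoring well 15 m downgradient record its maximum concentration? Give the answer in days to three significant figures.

For the 1D instantaneous-source solution, setting ∂C/∂t = 0 at fixed x gives v²t² + 2Dt − x² = 0, so t = (√(D² + v²x²) − D)/v².
√(D² + v²x²) = √(1.7² + 0.73² × 15²) = 11.08; v² = 0.5329.
t = (11.08 − 1.7)/0.5329 = 17.6 days (vs. the pure-advection estimate x/v = 20.5 d).

17.6 days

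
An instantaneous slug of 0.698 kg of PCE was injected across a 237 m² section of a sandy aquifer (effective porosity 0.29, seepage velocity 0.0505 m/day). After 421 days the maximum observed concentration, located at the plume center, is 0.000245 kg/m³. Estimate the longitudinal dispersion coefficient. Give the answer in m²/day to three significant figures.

At the plume center C_max = M/(n_e·A·√(4πDt)), so D = M²/(4πt·(n_e·A·C_max)²).
n_e·A·C_max = 0.29 × 237 × 0.000245 = 0.01684 kg/m.
D = 0.698²/(4π × 421 × 0.01684²) = 0.325 m²/day.

0.325 m²/day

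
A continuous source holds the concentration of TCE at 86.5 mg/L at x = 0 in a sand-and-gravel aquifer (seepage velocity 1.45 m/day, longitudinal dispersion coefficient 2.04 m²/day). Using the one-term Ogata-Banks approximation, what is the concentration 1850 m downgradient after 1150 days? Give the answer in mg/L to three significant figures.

For a continuous step input, C/C₀ ≈ ½·erfc((x−vt)/(2√(Dt))).
vt = 1.45 × 1150 = 1667.5 m and 2√(Dt) = 2√(2.04 × 1150) = 96.87 m.
Argument (x−vt)/(2√(Dt)) = (1850 − 1667.5)/96.87 = 1.884; ½·erfc(1.884) = 0.003857.
C = 86.5 × 0.003857 = 0.334 mg/L.

0.334 mg/L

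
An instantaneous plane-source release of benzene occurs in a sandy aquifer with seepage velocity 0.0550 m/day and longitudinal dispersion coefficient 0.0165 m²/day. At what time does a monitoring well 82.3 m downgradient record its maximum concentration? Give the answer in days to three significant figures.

1490 days

For the 1D instantaneous-source solution, setting ∂C/∂t = 0 at fixed x gives v²t² + 2Dt − x² = 0, so t = (√(D² + v²x²) − D)/v².
√(D² + v²x²) = √(0.0165² + 0.0550² × 82.3²) = 4.527; v² = 0.003025.
t = (4.527 − 0.0165)/0.003025 = 1490 days (vs. the pure-advection estimate x/v = 1500 d).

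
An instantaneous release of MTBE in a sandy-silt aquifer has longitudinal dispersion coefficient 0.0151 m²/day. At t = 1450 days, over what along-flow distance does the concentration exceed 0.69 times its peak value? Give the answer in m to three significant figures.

The plume is Gaussian with σ = √(2Dt) = √(2 × 0.0151 × 1450) = 6.617 m.
C/C_peak = exp(−Δx²/(2σ²)) = 0.69 ⇒ Δx = σ·√(−2 ln 0.69) = 6.617 × 0.8615 = 5.701 m.
Width = 2Δx = 11.4 m.

11.4 m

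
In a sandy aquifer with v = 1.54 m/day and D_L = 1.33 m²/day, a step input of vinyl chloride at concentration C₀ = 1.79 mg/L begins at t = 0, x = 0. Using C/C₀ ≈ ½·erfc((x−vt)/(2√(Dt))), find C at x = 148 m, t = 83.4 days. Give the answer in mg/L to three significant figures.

For a continuous step input, C/C₀ ≈ ½·erfc((x−vt)/(2√(Dt))).
vt = 1.54 × 83.4 = 128.436 m and 2√(Dt) = 2√(1.33 × 83.4) = 21.06 m.
Argument (x−vt)/(2√(Dt)) = (148 − 128.436)/21.06 = 0.9290; ½·erfc(0.9290) = 0.09446.
C = 1.79 × 0.09446 = 0.169 mg/L.

0.169 mg/L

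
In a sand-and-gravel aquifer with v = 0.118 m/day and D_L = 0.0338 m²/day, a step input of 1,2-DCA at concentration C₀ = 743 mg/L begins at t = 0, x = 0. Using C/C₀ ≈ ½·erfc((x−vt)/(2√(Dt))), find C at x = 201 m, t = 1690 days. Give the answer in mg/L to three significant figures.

For a continuous step input, C/C₀ ≈ ½·erfc((x−vt)/(2√(Dt))).
vt = 0.118 × 1690 = 199.42 m and 2√(Dt) = 2√(0.0338 × 1690) = 15.12 m.
Argument (x−vt)/(2√(Dt)) = (201 − 199.42)/15.12 = 0.1045; ½·erfc(0.1045) = 0.4413.
C = 743 × 0.4413 = 328 mg/L.

328 mg/L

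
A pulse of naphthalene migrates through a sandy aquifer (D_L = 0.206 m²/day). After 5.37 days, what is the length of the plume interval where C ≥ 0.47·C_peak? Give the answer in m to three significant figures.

The plume is Gaussian with σ = √(2Dt) = √(2 × 0.206 × 5.37) = 1.487 m.
C/C_peak = exp(−Δx²/(2σ²)) = 0.47 ⇒ Δx = σ·√(−2 ln 0.47) = 1.487 × 1.229 = 1.828 m.
Width = 2Δx = 3.66 m.

3.66 m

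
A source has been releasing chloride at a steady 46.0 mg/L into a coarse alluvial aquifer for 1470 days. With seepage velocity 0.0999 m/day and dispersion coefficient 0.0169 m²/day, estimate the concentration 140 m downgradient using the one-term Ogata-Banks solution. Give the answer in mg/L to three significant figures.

38.4 mg/L

For a continuous step input, C/C₀ ≈ ½·erfc((x−vt)/(2√(Dt))).
vt = 0.0999 × 1470 = 146.853 m and 2√(Dt) = 2√(0.0169 × 1470) = 9.969 m.
Argument (x−vt)/(2√(Dt)) = (140 − 146.853)/9.969 = -0.6874; ½·erfc(-0.6874) = 0.8345.
C = 46.0 × 0.8345 = 38.4 mg/L.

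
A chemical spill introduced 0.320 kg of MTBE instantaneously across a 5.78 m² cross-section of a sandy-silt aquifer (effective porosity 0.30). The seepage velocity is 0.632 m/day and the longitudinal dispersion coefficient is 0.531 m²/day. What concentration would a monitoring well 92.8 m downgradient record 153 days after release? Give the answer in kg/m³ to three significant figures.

0.00551 kg/m³

For an instantaneous plane source, C(x,t) = M/(n_e·A·√(4πDt)) · exp(−(x−vt)²/(4Dt)), with n_e·A the pore (flow) area.
Plume center vt = 0.632 × 153 = 96.696 m, so the well at 92.8 m is 3.896 m upgradient of the peak.
√(4πDt) = 31.95 m, giving peak height M/(n_e·A·√(4πDt)) = 0.320/(0.30 × 5.78 × 31.95) = 0.005776 kg/m³.
(x−vt)²/(4Dt) = (-3.896)²/(4 × 0.531 × 153) = 0.04671; exp(−0.04671) = 0.9544.
C = 0.005776 × 0.9544 = 0.00551 kg/m³.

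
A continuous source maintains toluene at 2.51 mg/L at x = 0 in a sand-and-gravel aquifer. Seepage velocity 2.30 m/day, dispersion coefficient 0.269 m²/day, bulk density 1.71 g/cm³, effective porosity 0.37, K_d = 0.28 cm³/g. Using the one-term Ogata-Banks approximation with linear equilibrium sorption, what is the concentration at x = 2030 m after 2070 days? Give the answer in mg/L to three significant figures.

Retardation factor R = 1 + ρ_b·K_d/n = 1 + 1.71 × 0.28/0.37 = 2.294.
Sorption retards both mechanisms: v_R = v/R = 1.003 m/day, D_R = D/R = 0.1173 m²/day.
v_R·t = 1.003 × 2070 = 2076.21 m; 2√(D_R t) = 31.16 m; argument = (2030 − 2076.21)/31.16 = -1.483.
C = C₀ × ½·erfc(-1.483) = 2.51 × 0.9820 = 2.46 mg/L.

2.46 mg/L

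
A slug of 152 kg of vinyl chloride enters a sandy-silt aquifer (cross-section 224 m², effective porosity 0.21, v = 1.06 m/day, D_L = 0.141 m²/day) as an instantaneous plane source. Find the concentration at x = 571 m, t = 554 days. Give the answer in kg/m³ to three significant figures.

0.0443 kg/m³

For an instantaneous plane source, C(x,t) = M/(n_e·A·√(4πDt)) · exp(−(x−vt)²/(4Dt)), with n_e·A the pore (flow) area.
Plume center vt = 1.06 × 554 = 587.24 m, so the well at 571 m is 16.24 m upgradient of the peak.
√(4πDt) = 31.33 m, giving peak height M/(n_e·A·√(4πDt)) = 152/(0.21 × 224 × 31.33) = 0.1031 kg/m³.
(x−vt)²/(4Dt) = (-16.24)²/(4 × 0.141 × 554) = 0.8441; exp(−0.8441) = 0.4299.
C = 0.1031 × 0.4299 = 0.0443 kg/m³.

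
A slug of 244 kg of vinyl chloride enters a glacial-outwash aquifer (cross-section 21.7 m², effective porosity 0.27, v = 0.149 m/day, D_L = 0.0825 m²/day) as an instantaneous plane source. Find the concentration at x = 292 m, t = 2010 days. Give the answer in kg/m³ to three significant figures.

For an instantaneous plane source, C(x,t) = M/(n_e·A·√(4πDt)) · exp(−(x−vt)²/(4Dt)), with n_e·A the pore (flow) area.
Plume center vt = 0.149 × 2010 = 299.49 m, so the well at 292 m is 7.49 m upgradient of the peak.
√(4πDt) = 45.65 m, giving peak height M/(n_e·A·√(4πDt)) = 244/(0.27 × 21.7 × 45.65) = 0.9123 kg/m³.
(x−vt)²/(4Dt) = (-7.49)²/(4 × 0.0825 × 2010) = 0.08458; exp(−0.08458) = 0.9189.
C = 0.9123 × 0.9189 = 0.838 kg/m³.

0.838 kg/m³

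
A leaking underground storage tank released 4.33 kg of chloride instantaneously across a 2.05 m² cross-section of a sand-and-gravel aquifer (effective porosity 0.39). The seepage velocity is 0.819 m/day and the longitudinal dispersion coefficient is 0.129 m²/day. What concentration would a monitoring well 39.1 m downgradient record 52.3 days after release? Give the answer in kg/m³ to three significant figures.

For an instantaneous plane source, C(x,t) = M/(n_e·A·√(4πDt)) · exp(−(x−vt)²/(4Dt)), with n_e·A the pore (flow) area.
Plume center vt = 0.819 × 52.3 = 42.8337 m, so the well at 39.1 m is 3.7337 m upgradient of the peak.
√(4πDt) = 9.208 m, giving peak height M/(n_e·A·√(4πDt)) = 4.33/(0.39 × 2.05 × 9.208) = 0.5882 kg/m³.
(x−vt)²/(4Dt) = (-3.7337)²/(4 × 0.129 × 52.3) = 0.5166; exp(−0.5166) = 0.5965.
C = 0.5882 × 0.5965 = 0.351 kg/m³.

0.351 kg/m³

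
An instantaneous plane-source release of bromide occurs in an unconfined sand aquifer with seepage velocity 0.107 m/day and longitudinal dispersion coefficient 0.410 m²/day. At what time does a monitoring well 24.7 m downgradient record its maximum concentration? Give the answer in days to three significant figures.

For the 1D instantaneous-source solution, setting ∂C/∂t = 0 at fixed x gives v²t² + 2Dt − x² = 0, so t = (√(D² + v²x²) − D)/v².
√(D² + v²x²) = √(0.410² + 0.107² × 24.7²) = 2.675; v² = 0.011449.
t = (2.675 − 0.410)/0.011449 = 198 days (vs. the pure-advection estimate x/v = 231 d).

198 days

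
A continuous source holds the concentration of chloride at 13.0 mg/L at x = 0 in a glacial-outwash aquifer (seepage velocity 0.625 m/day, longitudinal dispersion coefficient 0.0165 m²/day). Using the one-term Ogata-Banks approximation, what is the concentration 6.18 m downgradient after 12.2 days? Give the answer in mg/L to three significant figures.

12.9 mg/L

For a continuous step input, C/C₀ ≈ ½·erfc((x−vt)/(2√(Dt))).
vt = 0.625 × 12.2 = 7.625 m and 2√(Dt) = 2√(0.0165 × 12.2) = 0.8973 m.
Argument (x−vt)/(2√(Dt)) = (6.18 − 7.625)/0.8973 = -1.610; ½·erfc(-1.610) = 0.9886.
C = 13.0 × 0.9886 = 12.9 mg/L.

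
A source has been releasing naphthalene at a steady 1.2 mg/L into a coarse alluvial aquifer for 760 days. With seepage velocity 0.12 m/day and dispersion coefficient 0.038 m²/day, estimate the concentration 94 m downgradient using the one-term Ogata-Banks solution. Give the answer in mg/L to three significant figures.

0.428 mg/L

For a continuous step input, C/C₀ ≈ ½·erfc((x−vt)/(2√(Dt))).
vt = 0.12 × 760 = 91.2 m and 2√(Dt) = 2√(0.038 × 760) = 10.75 m.
Argument (x−vt)/(2√(Dt)) = (94 − 91.2)/10.75 = 0.2605; ½·erfc(0.2605) = 0.3563.
C = 1.2 × 0.3563 = 0.428 mg/L.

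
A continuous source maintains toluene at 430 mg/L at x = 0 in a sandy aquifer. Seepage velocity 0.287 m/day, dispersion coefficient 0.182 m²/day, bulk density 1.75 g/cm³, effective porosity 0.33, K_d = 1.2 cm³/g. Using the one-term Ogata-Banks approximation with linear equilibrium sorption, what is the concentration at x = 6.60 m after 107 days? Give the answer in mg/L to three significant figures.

62.5 mg/L

Retardation factor R = 1 + ρ_b·K_d/n = 1 + 1.75 × 1.2/0.33 = 7.364.
Sorption retards both mechanisms: v_R = v/R = 0.03897 m/day, D_R = D/R = 0.02471 m²/day.
v_R·t = 0.03897 × 107 = 4.16979 m; 2√(D_R t) = 3.252 m; argument = (6.60 − 4.16979)/3.252 = 0.7473.
C = C₀ × ½·erfc(0.7473) = 430 × 0.1453 = 62.5 mg/L.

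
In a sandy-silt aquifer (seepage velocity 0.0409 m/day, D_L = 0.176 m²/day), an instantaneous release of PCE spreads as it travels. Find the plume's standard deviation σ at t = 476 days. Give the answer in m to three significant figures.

Dispersive spreading gives a Gaussian with σ² = 2Dt; advection only shifts the center.
σ = √(2 × 0.176 × 476) = 12.9 m.

12.9 m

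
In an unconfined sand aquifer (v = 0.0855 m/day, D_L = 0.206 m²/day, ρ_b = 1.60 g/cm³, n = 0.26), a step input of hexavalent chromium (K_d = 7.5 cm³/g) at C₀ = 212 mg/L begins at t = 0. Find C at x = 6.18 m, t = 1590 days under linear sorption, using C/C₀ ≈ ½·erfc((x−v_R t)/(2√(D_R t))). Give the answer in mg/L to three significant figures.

Retardation factor R = 1 + ρ_b·K_d/n = 1 + 1.60 × 7.5/0.26 = 47.15.
Sorption retards both mechanisms: v_R = v/R = 0.001813 m/day, D_R = D/R = 0.004369 m²/day.
v_R·t = 0.001813 × 1590 = 2.88267 m; 2√(D_R t) = 5.271 m; argument = (6.18 − 2.88267)/5.271 = 0.6256.
C = C₀ × ½·erfc(0.6256) = 212 × 0.1882 = 39.9 mg/L.

39.9 mg/L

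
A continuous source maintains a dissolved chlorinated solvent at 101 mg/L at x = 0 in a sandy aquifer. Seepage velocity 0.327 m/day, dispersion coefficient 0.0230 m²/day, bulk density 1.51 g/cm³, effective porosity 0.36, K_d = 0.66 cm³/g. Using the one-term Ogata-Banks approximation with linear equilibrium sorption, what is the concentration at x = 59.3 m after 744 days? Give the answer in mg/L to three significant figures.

96.9 mg/L

Retardation factor R = 1 + ρ_b·K_d/n = 1 + 1.51 × 0.66/0.36 = 3.768.
Sorption retards both mechanisms: v_R = v/R = 0.08678 m/day, D_R = D/R = 0.006104 m²/day.
v_R·t = 0.08678 × 744 = 64.56432 m; 2√(D_R t) = 4.262 m; argument = (59.3 − 64.56432)/4.262 = -1.235.
C = C₀ × ½·erfc(-1.235) = 101 × 0.9596 = 96.9 mg/L.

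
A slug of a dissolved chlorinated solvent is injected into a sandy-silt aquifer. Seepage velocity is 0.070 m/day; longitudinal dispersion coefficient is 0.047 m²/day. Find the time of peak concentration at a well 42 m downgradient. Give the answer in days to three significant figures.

For the 1D instantaneous-source solution, setting ∂C/∂t = 0 at fixed x gives v²t² + 2Dt − x² = 0, so t = (√(D² + v²x²) − D)/v².
√(D² + v²x²) = √(0.047² + 0.070² × 42²) = 2.940; v² = 0.0049.
t = (2.940 − 0.047)/0.0049 = 590 days (vs. the pure-advection estimate x/v = 600 d).

590 days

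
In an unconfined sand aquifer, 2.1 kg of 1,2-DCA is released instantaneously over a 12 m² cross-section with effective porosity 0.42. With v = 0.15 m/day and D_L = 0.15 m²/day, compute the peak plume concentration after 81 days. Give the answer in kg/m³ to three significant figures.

0.0337 kg/m³

The peak of an instantaneous 1D plume sits at x = vt; there the Gaussian factor is 1 and C_max = M/(n_e·A·√(4πDt)), where n_e·A is the pore area the mass is dissolved in.
√(4πDt) = √(4π × 0.15 × 81) = 12.36 m, so C_max = 2.1/(0.42 × 12 × 12.36) = 0.0337 kg/m³.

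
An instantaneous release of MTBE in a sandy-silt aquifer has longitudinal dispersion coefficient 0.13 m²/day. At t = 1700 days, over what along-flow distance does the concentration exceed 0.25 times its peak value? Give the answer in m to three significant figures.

The plume is Gaussian with σ = √(2Dt) = √(2 × 0.13 × 1700) = 21.02 m.
C/C_peak = exp(−Δx²/(2σ²)) = 0.25 ⇒ Δx = σ·√(−2 ln 0.25) = 21.02 × 1.665 = 35.00 m.
Width = 2Δx = 70.0 m.

70.0 m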